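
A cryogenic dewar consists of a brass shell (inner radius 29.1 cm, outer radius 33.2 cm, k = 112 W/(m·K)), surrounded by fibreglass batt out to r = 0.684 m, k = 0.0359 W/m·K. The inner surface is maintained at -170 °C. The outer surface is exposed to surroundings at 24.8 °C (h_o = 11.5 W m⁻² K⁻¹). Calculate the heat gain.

Q = 56.4 W

Treat each layer as a resistance in series:
  R_brass = (1/0.291 − 1/0.332)/(4πk) = 0.4244/(4π·112) = 3.015×10^-4 K/W
  R_fibreglass batt = (1/0.332 − 1/0.684)/(4πk) = 1.550/(4π·0.0359) = 3.436 K/W
  R_conv,out = 1/(4πr²h) = 1/(4π·0.684²·11.5) = 0.01479 K/W
ΣR = 3.015×10^-4 + 3.436 + 0.01479 = 3.451 K/W
Q = ΔT/ΣR = (-170 °C − 24.8 °C)/3.451 = -56.4 W
(Negative Q ⇒ heat flows inward; heat gain = 56.4 W.)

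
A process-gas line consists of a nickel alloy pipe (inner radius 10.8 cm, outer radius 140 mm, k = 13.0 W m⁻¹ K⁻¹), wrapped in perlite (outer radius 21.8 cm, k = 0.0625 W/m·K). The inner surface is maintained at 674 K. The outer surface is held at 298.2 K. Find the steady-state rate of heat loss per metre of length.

Q' = 332 W/m

Treat each layer as a resistance in series:
  R'_nickel alloy = ln(0.140/0.108)/(2πk) = 0.2595/(2π·13.0) = 0.003177 m·K/W
  R'_perlite = ln(0.218/0.140)/(2πk) = 0.4429/(2π·0.0625) = 1.128 m·K/W
ΣR = 0.003177 + 1.128 = 1.131 m·K/W
Q' = ΔT/ΣR = (674 K − 298.2 K)/1.131 = 332 W/m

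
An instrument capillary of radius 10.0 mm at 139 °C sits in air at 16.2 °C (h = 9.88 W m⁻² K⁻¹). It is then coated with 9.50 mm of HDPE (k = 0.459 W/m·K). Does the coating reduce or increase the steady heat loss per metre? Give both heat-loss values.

Critical radius for a cylinder: r_cr = k/h = 0.0465 m = 4.65 cm.
Outer radius after coating: r₂ = 0.0100 + 0.00950 = 0.01950 m.
Since r₁ < r_cr and r₂ ≤ r_cr, the coating moves toward the maximum at r_cr — heat loss rises.
Bare: R = 1/(2πr₁h) = 1.611 m·K/W; Q = 122.8/1.611 = 76.2 W/m.
Coated: R = R_cond + R_conv = 1.058 m·K/W; Q = 122.8/1.058 = 116 W/m.

increases: 76.2 → 116 W/m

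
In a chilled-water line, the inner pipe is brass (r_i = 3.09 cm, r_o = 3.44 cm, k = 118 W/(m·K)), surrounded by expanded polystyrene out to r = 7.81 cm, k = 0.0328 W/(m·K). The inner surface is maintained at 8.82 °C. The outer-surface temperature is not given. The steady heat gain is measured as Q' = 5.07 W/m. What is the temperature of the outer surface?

Series resistances:
  R'_brass = ln(0.0344/0.0309)/(2πk) = 0.1073/(2π·118) = 1.447×10^-4 m·K/W
  R'_expanded polystyrene = ln(0.0781/0.0344)/(2πk) = 0.8199/(2π·0.0328) = 3.979 m·K/W
ΣR = 3.979 m·K/W
ΔT = Q'·ΣR = 5.07 × 3.979 = 20.17 K
Heat flows inward, so T_out = T_in + ΔT = 8.82 + 20.17 = 29.0 °C

T_out = 29.0 °C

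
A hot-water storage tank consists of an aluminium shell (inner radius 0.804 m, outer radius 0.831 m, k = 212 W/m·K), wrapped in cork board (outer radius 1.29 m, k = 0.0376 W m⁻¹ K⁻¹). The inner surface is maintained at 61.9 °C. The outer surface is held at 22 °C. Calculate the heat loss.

Q = 44.0 W

Series thermal resistances, inner to outer:
  R_aluminium = (1/0.804 − 1/0.831)/(4πk) = 0.04041/(4π·212) = 1.517×10^-5 K/W
  R_cork board = (1/0.831 − 1/1.29)/(4πk) = 0.4282/(4π·0.0376) = 0.9062 K/W
ΣR = 1.517×10^-5 + 0.9062 = 0.9062 K/W
Q = ΔT/ΣR = (61.9 °C − 22 °C)/0.9062 = 44.0 W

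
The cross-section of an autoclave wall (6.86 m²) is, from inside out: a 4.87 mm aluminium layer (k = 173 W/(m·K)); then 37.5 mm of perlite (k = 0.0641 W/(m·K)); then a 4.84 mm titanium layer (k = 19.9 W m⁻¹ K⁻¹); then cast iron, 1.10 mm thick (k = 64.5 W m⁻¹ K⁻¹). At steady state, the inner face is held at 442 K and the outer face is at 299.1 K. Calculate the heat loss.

Resistance network (inner→outer):
  R_aluminium = L/(kA) = 0.00487/(173·6.86) = 4.104×10^-6 K/W
  R_perlite = L/(kA) = 0.0375/(0.0641·6.86) = 0.08528 K/W
  R_titanium = L/(kA) = 0.00484/(19.9·6.86) = 3.545×10^-5 K/W
  R_cast iron = L/(kA) = 0.00110/(64.5·6.86) = 2.486×10^-6 K/W
ΣR = 4.104×10^-6 + 0.08528 + 3.545×10^-5 + 2.486×10^-6 = 0.08532 K/W
Q = ΔT/ΣR = (442 K − 299.1 K)/0.08532 = 1670 W

Q = 1670 W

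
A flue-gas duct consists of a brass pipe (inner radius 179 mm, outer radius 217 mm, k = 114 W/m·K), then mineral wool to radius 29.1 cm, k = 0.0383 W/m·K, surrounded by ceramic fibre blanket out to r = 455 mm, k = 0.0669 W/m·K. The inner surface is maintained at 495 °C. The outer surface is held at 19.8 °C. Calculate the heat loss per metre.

Q' = 208 W/m

Treat each layer as a resistance in series:
  R'_brass = ln(0.217/0.179)/(2πk) = 0.1925/(2π·114) = 2.688×10^-4 m·K/W
  R'_mineral wool = ln(0.291/0.217)/(2πk) = 0.2934/(2π·0.0383) = 1.219 m·K/W
  R'_ceramic fibre blanket = ln(0.455/0.291)/(2πk) = 0.4470/(2π·0.0669) = 1.063 m·K/W
ΣR = 2.688×10^-4 + 1.219 + 1.063 = 2.282 m·K/W
Q' = ΔT/ΣR = (495 °C − 19.8 °C)/2.282 = 208 W/m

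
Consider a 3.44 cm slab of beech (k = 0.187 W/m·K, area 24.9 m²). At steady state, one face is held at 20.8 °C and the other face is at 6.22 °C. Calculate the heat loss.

Q = 1970 W

Q = kA·ΔT/L = 0.187 × 24.9 × |20.8 °C − 6.22 °C| / 0.0344 = 1970 W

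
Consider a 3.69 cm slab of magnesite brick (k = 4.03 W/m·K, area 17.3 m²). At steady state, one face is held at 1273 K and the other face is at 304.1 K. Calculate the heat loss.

Q = kA·ΔT/L = 4.03 × 17.3 × |1273 K − 304.1 K| / 0.0369 = 1.83×10^6 W

Q = 1.83×10^6 W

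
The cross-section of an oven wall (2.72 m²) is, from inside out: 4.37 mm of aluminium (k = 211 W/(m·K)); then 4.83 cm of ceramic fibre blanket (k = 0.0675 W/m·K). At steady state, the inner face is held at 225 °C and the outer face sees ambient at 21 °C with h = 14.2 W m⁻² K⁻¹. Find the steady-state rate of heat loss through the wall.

Resistance network (inner→outer):
  R_aluminium = L/(kA) = 0.00437/(211·2.72) = 7.614×10^-6 K/W
  R_ceramic fibre blanket = L/(kA) = 0.0483/(0.0675·2.72) = 0.2631 K/W
  R_conv,out = 1/(hA) = 1/(14.2·2.72) = 0.02589 K/W
ΣR = 7.614×10^-6 + 0.2631 + 0.02589 = 0.2890 K/W
Q = ΔT/ΣR = (225 °C − 21 °C)/0.2890 = 706 W

Q = 706 W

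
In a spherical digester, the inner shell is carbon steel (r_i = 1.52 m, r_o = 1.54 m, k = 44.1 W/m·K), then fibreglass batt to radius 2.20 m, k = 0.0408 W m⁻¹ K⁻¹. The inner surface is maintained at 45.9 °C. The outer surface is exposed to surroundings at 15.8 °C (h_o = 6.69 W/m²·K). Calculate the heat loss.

Resistance network (inner→outer):
  R_carbon steel = (1/1.52 − 1/1.54)/(4πk) = 0.008544/(4π·44.1) = 1.542×10^-5 K/W
  R_fibreglass batt = (1/1.54 − 1/2.20)/(4πk) = 0.1948/(4π·0.0408) = 0.3800 K/W
  R_conv,out = 1/(4πr²h) = 1/(4π·2.20²·6.69) = 0.002458 K/W
ΣR = 1.542×10^-5 + 0.3800 + 0.002458 = 0.3825 K/W
Q = ΔT/ΣR = (45.9 °C − 15.8 °C)/0.3825 = 78.7 W

Q = 78.7 W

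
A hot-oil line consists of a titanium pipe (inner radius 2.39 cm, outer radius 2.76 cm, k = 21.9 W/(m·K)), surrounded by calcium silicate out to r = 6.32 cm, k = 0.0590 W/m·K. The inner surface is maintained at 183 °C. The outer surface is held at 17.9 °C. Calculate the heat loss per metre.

Q' = 73.8 W/m

Resistance network (inner→outer):
  R'_titanium = ln(0.0276/0.0239)/(2πk) = 0.1439/(2π·21.9) = 0.001046 m·K/W
  R'_calcium silicate = ln(0.0632/0.0276)/(2πk) = 0.8285/(2π·0.0590) = 2.235 m·K/W
ΣR = 0.001046 + 2.235 = 2.236 m·K/W
Q' = ΔT/ΣR = (183 °C − 17.9 °C)/2.236 = 73.8 W/m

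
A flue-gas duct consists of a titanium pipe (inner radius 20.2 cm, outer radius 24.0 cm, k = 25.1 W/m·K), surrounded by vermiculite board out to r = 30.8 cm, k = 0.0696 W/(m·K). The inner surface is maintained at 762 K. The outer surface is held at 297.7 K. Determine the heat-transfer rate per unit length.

Treat each layer as a resistance in series:
  R'_titanium = ln(0.240/0.202)/(2πk) = 0.1724/(2π·25.1) = 0.001093 m·K/W
  R'_vermiculite board = ln(0.308/0.240)/(2πk) = 0.2495/(2π·0.0696) = 0.5704 m·K/W
ΣR = 0.001093 + 0.5704 = 0.5715 m·K/W
Q' = ΔT/ΣR = (762 K − 297.7 K)/0.5715 = 812 W/m

Q' = 812 W/m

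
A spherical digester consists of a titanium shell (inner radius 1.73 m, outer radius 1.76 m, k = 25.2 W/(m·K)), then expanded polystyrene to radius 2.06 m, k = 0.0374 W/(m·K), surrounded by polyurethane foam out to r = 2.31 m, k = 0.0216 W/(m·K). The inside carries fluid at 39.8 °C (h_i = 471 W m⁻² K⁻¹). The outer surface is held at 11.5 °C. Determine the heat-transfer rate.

Q = 76.5 W

Treat each layer as a resistance in series:
  R_conv,in = 1/(4πr²h) = 1/(4π·1.73²·471) = 5.645×10^-5 K/W
  R_titanium = (1/1.73 − 1/1.76)/(4πk) = 0.009853/(4π·25.2) = 3.111×10^-5 K/W
  R_expanded polystyrene = (1/1.76 − 1/2.06)/(4πk) = 0.08274/(4π·0.0374) = 0.1761 K/W
  R_polyurethane foam = (1/2.06 − 1/2.31)/(4πk) = 0.05254/(4π·0.0216) = 0.1936 K/W
ΣR = 5.645×10^-5 + 3.111×10^-5 + 0.1761 + 0.1936 = 0.3698 K/W
Q = ΔT/ΣR = (39.8 °C − 11.5 °C)/0.3698 = 76.5 W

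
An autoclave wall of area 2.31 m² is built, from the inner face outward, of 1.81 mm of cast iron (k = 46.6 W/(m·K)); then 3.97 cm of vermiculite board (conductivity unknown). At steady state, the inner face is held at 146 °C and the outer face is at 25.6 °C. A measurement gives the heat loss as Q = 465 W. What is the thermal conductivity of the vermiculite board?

k = 0.0664 W/m·K

ΣR = ΔT/Q = |146 − 25.6|/465 = 0.2589 K/W
Known resistances:
  R_cast iron = L/(kA) = 0.00181/(46.6·2.31) = 1.681×10^-5 K/W
R_vermiculite board = ΣR − ΣR_known = 0.2589 − 1.681×10^-5 = 0.2589 K/W
L/(kA) = 0.2589 ⇒ k = 0.0397/(0.2589·2.31) = 0.0664 W/m·K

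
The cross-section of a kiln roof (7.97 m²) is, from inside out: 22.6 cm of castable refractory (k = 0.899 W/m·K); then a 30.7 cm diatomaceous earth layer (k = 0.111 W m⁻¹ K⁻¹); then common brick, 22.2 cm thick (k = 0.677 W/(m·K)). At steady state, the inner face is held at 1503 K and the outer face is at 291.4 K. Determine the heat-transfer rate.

Series thermal resistances, inner to outer:
  R_castable refractory = L/(kA) = 0.226/(0.899·7.97) = 0.03154 K/W
  R_diatomaceous earth = L/(kA) = 0.307/(0.111·7.97) = 0.3470 K/W
  R_common brick = L/(kA) = 0.222/(0.677·7.97) = 0.04114 K/W
ΣR = 0.03154 + 0.3470 + 0.04114 = 0.4197 K/W
Q = ΔT/ΣR = (1503 K − 291.4 K)/0.4197 = 2890 W

Q = 2890 W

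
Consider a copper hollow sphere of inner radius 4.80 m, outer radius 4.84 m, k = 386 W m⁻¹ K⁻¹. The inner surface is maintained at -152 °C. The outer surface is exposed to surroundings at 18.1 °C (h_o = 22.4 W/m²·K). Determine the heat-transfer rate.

Q = 1120 kW

Resistance network (inner→outer):
  R_copper = (1/4.80 − 1/4.84)/(4πk) = 0.001722/(4π·386) = 3.550×10^-7 K/W
  R_conv,out = 1/(4πr²h) = 1/(4π·4.84²·22.4) = 1.517×10^-4 K/W
ΣR = 3.550×10^-7 + 1.517×10^-4 = 1.521×10^-4 K/W
Q = ΔT/ΣR = (-152 °C − 18.1 °C)/1.521×10^-4 = -1.12×10^6 W
(Negative Q ⇒ heat flows inward; heat gain = 1.12×10^6 W.)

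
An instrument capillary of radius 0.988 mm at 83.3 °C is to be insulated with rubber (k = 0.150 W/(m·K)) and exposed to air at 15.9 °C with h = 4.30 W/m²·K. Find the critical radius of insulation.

For a cylinder, r_cr = k_ins/h = 0.150/4.30 = 0.0349 m = 3.49 cm

r_cr = 3.49 cm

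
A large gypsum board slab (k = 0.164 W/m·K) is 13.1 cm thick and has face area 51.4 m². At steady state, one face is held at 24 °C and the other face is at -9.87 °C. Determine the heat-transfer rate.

Q = kA·ΔT/L = 0.164 × 51.4 × |24 °C − -9.87 °C| / 0.131 = 2180 W

Q = 2.18 kW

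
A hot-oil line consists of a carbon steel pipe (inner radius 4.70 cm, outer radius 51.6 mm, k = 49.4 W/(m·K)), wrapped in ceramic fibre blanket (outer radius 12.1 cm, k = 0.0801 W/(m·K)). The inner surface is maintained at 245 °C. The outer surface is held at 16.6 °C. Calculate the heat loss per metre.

Treat each layer as a resistance in series:
  R'_carbon steel = ln(0.0516/0.0470)/(2πk) = 0.09337/(2π·49.4) = 3.008×10^-4 m·K/W
  R'_ceramic fibre blanket = ln(0.121/0.0516)/(2πk) = 0.8523/(2π·0.0801) = 1.693 m·K/W
ΣR = 3.008×10^-4 + 1.693 = 1.693 m·K/W
Q' = ΔT/ΣR = (245 °C − 16.6 °C)/1.693 = 135 W/m

Q' = 135 W/m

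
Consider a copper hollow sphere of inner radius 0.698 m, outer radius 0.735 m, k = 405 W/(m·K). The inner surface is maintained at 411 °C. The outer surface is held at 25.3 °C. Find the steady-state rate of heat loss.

Q = 4πk·ΔT/(1/r₁ − 1/r₂) = 4π × 405 × 385.7 / (1/0.698 − 1/0.735) = 2.72×10^7 W

Q = 2.72×10^7 W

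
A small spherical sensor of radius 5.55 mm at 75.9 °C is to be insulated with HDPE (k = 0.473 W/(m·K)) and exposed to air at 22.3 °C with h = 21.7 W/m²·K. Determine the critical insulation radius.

For a sphere, r_cr = 2k_ins/h = 2·0.473/21.7 = 0.0436 m = 4.36 cm

r_cr = 4.36 cm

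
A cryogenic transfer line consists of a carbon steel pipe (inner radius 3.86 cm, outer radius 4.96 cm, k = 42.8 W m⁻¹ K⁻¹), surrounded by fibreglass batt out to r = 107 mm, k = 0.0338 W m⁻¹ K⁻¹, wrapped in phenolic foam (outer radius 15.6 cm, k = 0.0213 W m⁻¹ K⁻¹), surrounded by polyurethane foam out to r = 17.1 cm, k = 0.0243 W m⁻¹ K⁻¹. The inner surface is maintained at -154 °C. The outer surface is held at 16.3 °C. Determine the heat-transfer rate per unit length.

Q' = 24.2 W/m

Treat each layer as a resistance in series:
  R'_carbon steel = ln(0.0496/0.0386)/(2πk) = 0.2507/(2π·42.8) = 9.324×10^-4 m·K/W
  R'_fibreglass batt = ln(0.107/0.0496)/(2πk) = 0.7688/(2π·0.0338) = 3.620 m·K/W
  R'_phenolic foam = ln(0.156/0.107)/(2πk) = 0.3770/(2π·0.0213) = 2.817 m·K/W
  R'_polyurethane foam = ln(0.171/0.156)/(2πk) = 0.09181/(2π·0.0243) = 0.6013 m·K/W
ΣR = 9.324×10^-4 + 3.620 + 2.817 + 0.6013 = 7.039 m·K/W
Q' = ΔT/ΣR = (-154 °C − 16.3 °C)/7.039 = -24.2 W/m
(Negative Q' ⇒ heat flows inward; heat gain = 24.2 W/m.)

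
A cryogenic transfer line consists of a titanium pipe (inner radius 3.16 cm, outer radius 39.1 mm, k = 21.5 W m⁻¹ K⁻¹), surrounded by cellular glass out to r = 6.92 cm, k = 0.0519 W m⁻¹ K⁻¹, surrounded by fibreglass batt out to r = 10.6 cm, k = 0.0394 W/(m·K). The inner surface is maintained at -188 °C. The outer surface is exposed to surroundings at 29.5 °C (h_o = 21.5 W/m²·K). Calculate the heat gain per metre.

Treat each layer as a resistance in series:
  R'_titanium = ln(0.0391/0.0316)/(2πk) = 0.2130/(2π·21.5) = 0.001576 m·K/W
  R'_cellular glass = ln(0.0692/0.0391)/(2πk) = 0.5709/(2π·0.0519) = 1.751 m·K/W
  R'_fibreglass batt = ln(0.106/0.0692)/(2πk) = 0.4264/(2π·0.0394) = 1.723 m·K/W
  R'_conv,out = 1/(2πr h) = 1/(2π·0.106·21.5) = 0.06984 m·K/W
ΣR = 0.001576 + 1.751 + 1.723 + 0.06984 = 3.545 m·K/W
Q' = ΔT/ΣR = (-188 °C − 29.5 °C)/3.545 = -61.4 W/m
(Negative Q' ⇒ heat flows inward; heat gain = 61.4 W/m.)

Q' = 61.4 W/m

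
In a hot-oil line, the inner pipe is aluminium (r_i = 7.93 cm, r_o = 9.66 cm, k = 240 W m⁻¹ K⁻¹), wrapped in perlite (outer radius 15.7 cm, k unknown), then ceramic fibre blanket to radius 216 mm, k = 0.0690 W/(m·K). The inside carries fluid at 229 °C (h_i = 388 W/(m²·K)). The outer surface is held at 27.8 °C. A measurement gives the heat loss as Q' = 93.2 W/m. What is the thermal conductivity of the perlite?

ΣR = ΔT/Q' = |229 − 27.8|/93.2 = 2.159 m·K/W
Known resistances:
  R'_conv,in = 1/(2πr h) = 1/(2π·0.0793·388) = 0.005173 m·K/W
  R'_aluminium = ln(0.0966/0.0793)/(2πk) = 0.1973/(2π·240) = 1.309×10^-4 m·K/W
  R'_ceramic fibre blanket = ln(0.216/0.157)/(2πk) = 0.3190/(2π·0.0690) = 0.7359 m·K/W
R_perlite = ΣR − ΣR_known = 2.159 − 0.7412 = 1.418 m·K/W
ln(r₂/r₁)/(2πk) = 1.418 ⇒ k = 0.4857/(2π·1.418) = 0.0545 W/m·K

k = 0.0545 W/m·K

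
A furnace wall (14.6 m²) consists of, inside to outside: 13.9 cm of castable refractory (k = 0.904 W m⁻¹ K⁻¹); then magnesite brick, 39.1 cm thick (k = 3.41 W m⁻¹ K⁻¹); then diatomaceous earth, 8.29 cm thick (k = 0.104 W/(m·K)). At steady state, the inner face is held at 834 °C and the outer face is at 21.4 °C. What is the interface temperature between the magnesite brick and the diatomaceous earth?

Series thermal resistances, inner to outer:
  R_castable refractory = L/(kA) = 0.139/(0.904·14.6) = 0.01053 K/W
  R_magnesite brick = L/(kA) = 0.391/(3.41·14.6) = 0.007854 K/W
  R_diatomaceous earth = L/(kA) = 0.0829/(0.104·14.6) = 0.05460 K/W
ΣR = 0.01053 + 0.007854 + 0.05460 = 0.07298 K/W
Q = ΔT/ΣR = (834 °C − 21.4 °C)/0.07298 = 11130 W
From the inner boundary to the magnesite brick/diatomaceous earth interface, ΣR_partial = 0.01838 K/W.
T_interface = T_in − Q·ΣR_partial = 834 °C − (11130)(0.01838) = 629 °C

T = 629 °C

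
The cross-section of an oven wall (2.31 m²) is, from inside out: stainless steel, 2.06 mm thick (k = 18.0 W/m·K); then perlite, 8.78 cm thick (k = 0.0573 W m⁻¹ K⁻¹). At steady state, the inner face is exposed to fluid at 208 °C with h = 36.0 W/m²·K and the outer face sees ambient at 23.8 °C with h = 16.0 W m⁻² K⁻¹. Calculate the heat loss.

Series thermal resistances, inner to outer:
  R_conv,in = 1/(hA) = 1/(36.0·2.31) = 0.01203 K/W
  R_stainless steel = L/(kA) = 0.00206/(18.0·2.31) = 4.954×10^-5 K/W
  R_perlite = L/(kA) = 0.0878/(0.0573·2.31) = 0.6633 K/W
  R_conv,out = 1/(hA) = 1/(16.0·2.31) = 0.02706 K/W
ΣR = 0.01203 + 4.954×10^-5 + 0.6633 + 0.02706 = 0.7024 K/W
Q = ΔT/ΣR = (208 °C − 23.8 °C)/0.7024 = 262 W

Q = 262 W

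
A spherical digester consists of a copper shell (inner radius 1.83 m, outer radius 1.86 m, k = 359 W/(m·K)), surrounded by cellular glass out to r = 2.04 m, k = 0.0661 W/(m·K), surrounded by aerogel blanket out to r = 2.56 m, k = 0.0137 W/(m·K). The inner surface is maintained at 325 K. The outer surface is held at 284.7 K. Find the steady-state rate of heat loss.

Series thermal resistances, inner to outer:
  R_copper = (1/1.83 − 1/1.86)/(4πk) = 0.008814/(4π·359) = 1.954×10^-6 K/W
  R_cellular glass = (1/1.86 − 1/2.04)/(4πk) = 0.04744/(4π·0.0661) = 0.05711 K/W
  R_aerogel blanket = (1/2.04 − 1/2.56)/(4πk) = 0.09957/(4π·0.0137) = 0.5784 K/W
ΣR = 1.954×10^-6 + 0.05711 + 0.5784 = 0.6355 K/W
Q = ΔT/ΣR = (325 K − 284.7 K)/0.6355 = 63.4 W

Q = 63.4 W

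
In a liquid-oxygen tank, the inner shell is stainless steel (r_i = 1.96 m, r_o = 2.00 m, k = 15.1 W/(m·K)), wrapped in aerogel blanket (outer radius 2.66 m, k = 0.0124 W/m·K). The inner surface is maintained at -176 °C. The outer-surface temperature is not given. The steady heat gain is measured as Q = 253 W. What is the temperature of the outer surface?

Series resistances:
  R_stainless steel = (1/1.96 − 1/2.00)/(4πk) = 0.01020/(4π·15.1) = 5.378×10^-5 K/W
  R_aerogel blanket = (1/2.00 − 1/2.66)/(4πk) = 0.1241/(4π·0.0124) = 0.7962 K/W
ΣR = 0.7962 K/W
ΔT = Q·ΣR = 253 × 0.7962 = 201.4 K
Heat flows inward, so T_out = T_in + ΔT = -176 + 201.4 = 25.4 °C

T_out = 25.4 °C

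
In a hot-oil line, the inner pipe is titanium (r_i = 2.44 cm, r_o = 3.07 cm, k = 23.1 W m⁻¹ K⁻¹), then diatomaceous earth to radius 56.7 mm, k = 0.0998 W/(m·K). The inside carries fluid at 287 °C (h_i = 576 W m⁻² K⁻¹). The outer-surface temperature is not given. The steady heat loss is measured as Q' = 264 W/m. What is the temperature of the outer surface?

Series resistances:
  R'_conv,in = 1/(2πr h) = 1/(2π·0.0244·576) = 0.01132 m·K/W
  R'_titanium = ln(0.0307/0.0244)/(2πk) = 0.2297/(2π·23.1) = 0.001582 m·K/W
  R'_diatomaceous earth = ln(0.0567/0.0307)/(2πk) = 0.6135/(2π·0.0998) = 0.9784 m·K/W
ΣR = 0.9913 m·K/W
ΔT = Q'·ΣR = 264 × 0.9913 = 261.7 K
Heat flows outward, so T_out = T_in − ΔT = 287 − 261.7 = 25.3 °C

T_out = 25.3 °C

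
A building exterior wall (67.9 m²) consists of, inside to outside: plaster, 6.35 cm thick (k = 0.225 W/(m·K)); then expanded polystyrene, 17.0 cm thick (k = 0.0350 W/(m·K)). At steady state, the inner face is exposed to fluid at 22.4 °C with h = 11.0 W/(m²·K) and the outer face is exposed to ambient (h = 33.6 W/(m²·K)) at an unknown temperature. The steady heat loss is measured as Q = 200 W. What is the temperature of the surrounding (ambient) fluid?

T_out = 6.91 °C

Sum the resistances:
  R_conv,in = 1/(hA) = 1/(11.0·67.9) = 0.001339 K/W
  R_plaster = L/(kA) = 0.0635/(0.225·67.9) = 0.004156 K/W
  R_expanded polystyrene = L/(kA) = 0.170/(0.0350·67.9) = 0.07153 K/W
  R_conv,out = 1/(hA) = 1/(33.6·67.9) = 4.383×10^-4 K/W
ΣR = 0.07747 K/W
ΔT = Q·ΣR = 200 × 0.07747 = 15.49 K
Heat flows outward, so T_out = T_in − ΔT = 22.4 − 15.49 = 6.91 °C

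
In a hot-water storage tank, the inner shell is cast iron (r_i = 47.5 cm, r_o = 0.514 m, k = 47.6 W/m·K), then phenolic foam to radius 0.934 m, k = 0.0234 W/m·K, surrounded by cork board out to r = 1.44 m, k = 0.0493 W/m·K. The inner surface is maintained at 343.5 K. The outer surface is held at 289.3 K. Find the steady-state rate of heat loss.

Series thermal resistances, inner to outer:
  R_cast iron = (1/0.475 − 1/0.514)/(4πk) = 0.1597/(4π·47.6) = 2.670×10^-4 K/W
  R_phenolic foam = (1/0.514 − 1/0.934)/(4πk) = 0.8749/(4π·0.0234) = 2.975 K/W
  R_cork board = (1/0.934 − 1/1.44)/(4πk) = 0.3762/(4π·0.0493) = 0.6073 K/W
ΣR = 2.670×10^-4 + 2.975 + 0.6073 = 3.583 K/W
Q = ΔT/ΣR = (343.5 K − 289.3 K)/3.583 = 15.1 W

Q = 15.1 W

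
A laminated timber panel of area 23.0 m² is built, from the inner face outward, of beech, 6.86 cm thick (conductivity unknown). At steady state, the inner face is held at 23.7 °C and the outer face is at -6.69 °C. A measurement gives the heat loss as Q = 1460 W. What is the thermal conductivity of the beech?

ΣR = ΔT/Q = |23.7 − -6.69|/1460 = 0.02082 K/W
L/(kA) = 0.02082 ⇒ k = 0.0686/(0.02082·23.0) = 0.143 W/m·K

k = 0.143 W/m·K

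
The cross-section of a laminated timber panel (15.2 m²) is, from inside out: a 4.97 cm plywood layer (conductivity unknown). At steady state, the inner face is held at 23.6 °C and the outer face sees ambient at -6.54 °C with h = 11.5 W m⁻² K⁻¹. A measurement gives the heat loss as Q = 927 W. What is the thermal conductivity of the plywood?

ΣR = ΔT/Q = |23.6 − -6.54|/927 = 0.03251 K/W
Known resistances:
  R_conv,out = 1/(hA) = 1/(11.5·15.2) = 0.005721 K/W
R_plywood = ΣR − ΣR_known = 0.03251 − 0.005721 = 0.02679 K/W
L/(kA) = 0.02679 ⇒ k = 0.0497/(0.02679·15.2) = 0.122 W/m·K

k = 0.122 W/m·K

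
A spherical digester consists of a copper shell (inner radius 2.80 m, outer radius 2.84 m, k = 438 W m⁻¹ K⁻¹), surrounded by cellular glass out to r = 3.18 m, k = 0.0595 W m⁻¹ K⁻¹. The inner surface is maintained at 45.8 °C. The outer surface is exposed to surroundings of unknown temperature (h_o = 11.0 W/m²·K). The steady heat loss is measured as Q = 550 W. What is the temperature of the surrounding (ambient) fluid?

Sum the resistances:
  R_copper = (1/2.80 − 1/2.84)/(4πk) = 0.005030/(4π·438) = 9.139×10^-7 K/W
  R_cellular glass = (1/2.84 − 1/3.18)/(4πk) = 0.03765/(4π·0.0595) = 0.05035 K/W
  R_conv,out = 1/(4πr²h) = 1/(4π·3.18²·11.0) = 7.154×10^-4 K/W
ΣR = 0.05107 K/W
ΔT = Q·ΣR = 550 × 0.05107 = 28.09 K
Heat flows outward, so T_out = T_in − ΔT = 45.8 − 28.09 = 17.7 °C

T_out = 17.7 °C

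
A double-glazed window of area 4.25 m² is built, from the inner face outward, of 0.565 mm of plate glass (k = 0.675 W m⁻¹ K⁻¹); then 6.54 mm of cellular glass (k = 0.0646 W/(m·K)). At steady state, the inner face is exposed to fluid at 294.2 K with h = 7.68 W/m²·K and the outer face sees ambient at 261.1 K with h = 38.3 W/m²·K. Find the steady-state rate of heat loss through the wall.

Series thermal resistances, inner to outer:
  R_conv,in = 1/(hA) = 1/(7.68·4.25) = 0.03064 K/W
  R_plate glass = L/(kA) = 5.65×10^-4/(0.675·4.25) = 1.969×10^-4 K/W
  R_cellular glass = L/(kA) = 0.00654/(0.0646·4.25) = 0.02382 K/W
  R_conv,out = 1/(hA) = 1/(38.3·4.25) = 0.006143 K/W
ΣR = 0.03064 + 1.969×10^-4 + 0.02382 + 0.006143 = 0.06080 K/W
Q = ΔT/ΣR = (294.2 K − 261.1 K)/0.06080 = 544 W

Q = 544 W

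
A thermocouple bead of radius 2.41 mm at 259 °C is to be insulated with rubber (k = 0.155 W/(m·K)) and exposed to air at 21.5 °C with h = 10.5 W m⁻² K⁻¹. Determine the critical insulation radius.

For a sphere, r_cr = 2k_ins/h = 2·0.155/10.5 = 0.0295 m = 2.95 cm

r_cr = 2.95 cm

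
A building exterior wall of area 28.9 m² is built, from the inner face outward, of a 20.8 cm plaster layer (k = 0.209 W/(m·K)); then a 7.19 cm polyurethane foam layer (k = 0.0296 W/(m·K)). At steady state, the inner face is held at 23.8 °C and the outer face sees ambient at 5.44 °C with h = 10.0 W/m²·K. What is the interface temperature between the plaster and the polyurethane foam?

T = 18.6 °C

Resistance network (inner→outer):
  R_plaster = L/(kA) = 0.208/(0.209·28.9) = 0.03444 K/W
  R_polyurethane foam = L/(kA) = 0.0719/(0.0296·28.9) = 0.08405 K/W
  R_conv,out = 1/(hA) = 1/(10.0·28.9) = 0.003460 K/W
ΣR = 0.03444 + 0.08405 + 0.003460 = 0.1220 K/W
Q = ΔT/ΣR = (23.8 °C − 5.44 °C)/0.1220 = 150.5 W
From the inner boundary to the plaster/polyurethane foam interface, ΣR_partial = 0.03444 K/W.
T_interface = T_in − Q·ΣR_partial = 23.8 °C − (150.5)(0.03444) = 18.6 °C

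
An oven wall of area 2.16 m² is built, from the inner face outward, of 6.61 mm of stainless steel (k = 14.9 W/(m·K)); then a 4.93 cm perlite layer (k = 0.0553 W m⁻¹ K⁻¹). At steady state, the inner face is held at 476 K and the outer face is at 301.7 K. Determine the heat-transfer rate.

Q = 422 W

Treat each layer as a resistance in series:
  R_stainless steel = L/(kA) = 0.00661/(14.9·2.16) = 2.054×10^-4 K/W
  R_perlite = L/(kA) = 0.0493/(0.0553·2.16) = 0.4127 K/W
ΣR = 2.054×10^-4 + 0.4127 = 0.4129 K/W
Q = ΔT/ΣR = (476 K − 301.7 K)/0.4129 = 422 W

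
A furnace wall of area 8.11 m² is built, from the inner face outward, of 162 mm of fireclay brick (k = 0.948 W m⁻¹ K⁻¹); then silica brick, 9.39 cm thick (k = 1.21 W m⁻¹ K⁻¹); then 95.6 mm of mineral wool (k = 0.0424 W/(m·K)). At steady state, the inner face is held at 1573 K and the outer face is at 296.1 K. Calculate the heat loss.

Resistance network (inner→outer):
  R_fireclay brick = L/(kA) = 0.162/(0.948·8.11) = 0.02107 K/W
  R_silica brick = L/(kA) = 0.0939/(1.21·8.11) = 0.009569 K/W
  R_mineral wool = L/(kA) = 0.0956/(0.0424·8.11) = 0.2780 K/W
ΣR = 0.02107 + 0.009569 + 0.2780 = 0.3086 K/W
Q = ΔT/ΣR = (1573 K − 296.1 K)/0.3086 = 4140 W

Q = 4.14 kW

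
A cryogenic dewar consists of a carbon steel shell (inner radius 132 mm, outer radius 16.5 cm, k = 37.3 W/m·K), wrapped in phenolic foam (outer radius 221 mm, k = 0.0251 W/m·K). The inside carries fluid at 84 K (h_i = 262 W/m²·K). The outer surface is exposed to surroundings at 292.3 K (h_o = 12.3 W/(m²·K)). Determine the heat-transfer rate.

Series thermal resistances, inner to outer:
  R_conv,in = 1/(4πr²h) = 1/(4π·0.132²·262) = 0.01743 K/W
  R_carbon steel = (1/0.132 − 1/0.165)/(4πk) = 1.515/(4π·37.3) = 0.003232 K/W
  R_phenolic foam = (1/0.165 − 1/0.221)/(4πk) = 1.536/(4π·0.0251) = 4.869 K/W
  R_conv,out = 1/(4πr²h) = 1/(4π·0.221²·12.3) = 0.1325 K/W
ΣR = 0.01743 + 0.003232 + 4.869 + 0.1325 = 5.022 K/W
Q = ΔT/ΣR = (84 K − 292.3 K)/5.022 = -41.5 W
(Negative Q ⇒ heat flows inward; heat gain = 41.5 W.)

Q = 41.5 W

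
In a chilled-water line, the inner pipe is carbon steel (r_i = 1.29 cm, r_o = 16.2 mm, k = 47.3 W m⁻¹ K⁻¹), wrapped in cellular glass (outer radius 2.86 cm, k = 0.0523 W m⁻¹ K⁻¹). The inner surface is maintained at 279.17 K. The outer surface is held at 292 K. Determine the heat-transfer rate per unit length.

Resistance network (inner→outer):
  R'_carbon steel = ln(0.0162/0.0129)/(2πk) = 0.2278/(2π·47.3) = 7.664×10^-4 m·K/W
  R'_cellular glass = ln(0.0286/0.0162)/(2πk) = 0.5684/(2π·0.0523) = 1.730 m·K/W
ΣR = 7.664×10^-4 + 1.730 = 1.731 m·K/W
Q' = ΔT/ΣR = (279.17 K − 292 K)/1.731 = -7.41 W/m
(Negative Q' ⇒ heat flows inward; heat gain = 7.41 W/m.)

Q' = 7.41 W/m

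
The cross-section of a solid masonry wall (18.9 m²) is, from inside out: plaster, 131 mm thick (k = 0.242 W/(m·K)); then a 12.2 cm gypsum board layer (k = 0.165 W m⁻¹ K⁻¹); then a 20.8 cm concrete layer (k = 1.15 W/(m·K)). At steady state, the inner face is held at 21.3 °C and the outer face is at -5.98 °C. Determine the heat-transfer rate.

Treat each layer as a resistance in series:
  R_plaster = L/(kA) = 0.131/(0.242·18.9) = 0.02864 K/W
  R_gypsum board = L/(kA) = 0.122/(0.165·18.9) = 0.03912 K/W
  R_concrete = L/(kA) = 0.208/(1.15·18.9) = 0.009570 K/W
ΣR = 0.02864 + 0.03912 + 0.009570 = 0.07733 K/W
Q = ΔT/ΣR = (21.3 °C − -5.98 °C)/0.07733 = 353 W

Q = 353 W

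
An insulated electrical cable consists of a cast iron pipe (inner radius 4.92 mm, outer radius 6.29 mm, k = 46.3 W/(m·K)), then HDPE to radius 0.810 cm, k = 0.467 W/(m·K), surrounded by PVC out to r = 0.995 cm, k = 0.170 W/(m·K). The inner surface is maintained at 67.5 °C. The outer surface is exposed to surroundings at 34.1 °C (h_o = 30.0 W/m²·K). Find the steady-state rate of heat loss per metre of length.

Q' = 41.1 W/m

Treat each layer as a resistance in series:
  R'_cast iron = ln(0.00629/0.00492)/(2πk) = 0.2457/(2π·46.3) = 8.444×10^-4 m·K/W
  R'_HDPE = ln(0.00810/0.00629)/(2πk) = 0.2529/(2π·0.467) = 0.08619 m·K/W
  R'_PVC = ln(0.00995/0.00810)/(2πk) = 0.2057/(2π·0.170) = 0.1926 m·K/W
  R'_conv,out = 1/(2πr h) = 1/(2π·0.00995·30.0) = 0.5332 m·K/W
ΣR = 8.444×10^-4 + 0.08619 + 0.1926 + 0.5332 = 0.8128 m·K/W
Q' = ΔT/ΣR = (67.5 °C − 34.1 °C)/0.8128 = 41.1 W/m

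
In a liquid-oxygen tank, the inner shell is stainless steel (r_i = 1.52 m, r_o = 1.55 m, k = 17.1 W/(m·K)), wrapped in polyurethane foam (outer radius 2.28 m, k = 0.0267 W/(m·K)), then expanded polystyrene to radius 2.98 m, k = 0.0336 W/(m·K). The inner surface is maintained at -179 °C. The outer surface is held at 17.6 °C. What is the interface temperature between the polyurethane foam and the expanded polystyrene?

T = -38.2 °C

Resistance network (inner→outer):
  R_stainless steel = (1/1.52 − 1/1.55)/(4πk) = 0.01273/(4π·17.1) = 5.926×10^-5 K/W
  R_polyurethane foam = (1/1.55 − 1/2.28)/(4πk) = 0.2066/(4π·0.0267) = 0.6157 K/W
  R_expanded polystyrene = (1/2.28 − 1/2.98)/(4πk) = 0.1030/(4π·0.0336) = 0.2440 K/W
ΣR = 5.926×10^-5 + 0.6157 + 0.2440 = 0.8598 K/W
Q = ΔT/ΣR = (-179 °C − 17.6 °C)/0.8598 = -228.7 W
From the inner boundary to the polyurethane foam/expanded polystyrene interface, ΣR_partial = 0.6158 K/W.
T_interface = T_in − Q·ΣR_partial = -179 °C − (-228.7)(0.6158) = -38.2 °C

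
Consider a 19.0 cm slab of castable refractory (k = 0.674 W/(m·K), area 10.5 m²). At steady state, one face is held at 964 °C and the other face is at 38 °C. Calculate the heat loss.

Q = kA·ΔT/L = 0.674 × 10.5 × |964 °C − 38 °C| / 0.190 = 34500 W

Q = 34.5 kW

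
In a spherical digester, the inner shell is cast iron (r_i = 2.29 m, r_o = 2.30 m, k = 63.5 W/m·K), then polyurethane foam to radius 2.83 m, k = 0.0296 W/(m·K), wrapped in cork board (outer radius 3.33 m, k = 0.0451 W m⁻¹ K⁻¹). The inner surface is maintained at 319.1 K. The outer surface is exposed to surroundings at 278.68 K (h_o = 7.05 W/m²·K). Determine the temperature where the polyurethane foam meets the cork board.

T = 290.9 K

Treat each layer as a resistance in series:
  R_cast iron = (1/2.29 − 1/2.30)/(4πk) = 0.001899/(4π·63.5) = 2.379×10^-6 K/W
  R_polyurethane foam = (1/2.30 − 1/2.83)/(4πk) = 0.08143/(4π·0.0296) = 0.2189 K/W
  R_cork board = (1/2.83 − 1/3.33)/(4πk) = 0.05306/(4π·0.0451) = 0.09362 K/W
  R_conv,out = 1/(4πr²h) = 1/(4π·3.33²·7.05) = 0.001018 K/W
ΣR = 2.379×10^-6 + 0.2189 + 0.09362 + 0.001018 = 0.3135 K/W
Q = ΔT/ΣR = (319.1 K − 278.68 K)/0.3135 = 128.9 W
From the inner boundary to the polyurethane foam/cork board interface, ΣR_partial = 0.2189 K/W.
T_interface = T_in − Q·ΣR_partial = 319.1 K − (128.9)(0.2189) = 290.9 K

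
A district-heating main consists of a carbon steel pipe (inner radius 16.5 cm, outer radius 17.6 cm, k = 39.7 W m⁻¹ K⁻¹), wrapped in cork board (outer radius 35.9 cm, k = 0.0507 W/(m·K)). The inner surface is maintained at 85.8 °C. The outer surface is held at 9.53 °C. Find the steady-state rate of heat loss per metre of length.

Q' = 34.1 W/m

Resistance network (inner→outer):
  R'_carbon steel = ln(0.176/0.165)/(2πk) = 0.06454/(2π·39.7) = 2.587×10^-4 m·K/W
  R'_cork board = ln(0.359/0.176)/(2πk) = 0.7128/(2π·0.0507) = 2.238 m·K/W
ΣR = 2.587×10^-4 + 2.238 = 2.238 m·K/W
Q' = ΔT/ΣR = (85.8 °C − 9.53 °C)/2.238 = 34.1 W/m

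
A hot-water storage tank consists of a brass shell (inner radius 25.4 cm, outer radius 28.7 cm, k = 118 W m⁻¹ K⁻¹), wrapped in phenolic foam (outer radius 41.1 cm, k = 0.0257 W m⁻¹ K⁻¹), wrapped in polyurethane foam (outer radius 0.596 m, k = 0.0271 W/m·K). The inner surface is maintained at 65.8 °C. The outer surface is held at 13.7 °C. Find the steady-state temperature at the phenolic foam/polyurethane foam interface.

Resistance network (inner→outer):
  R_brass = (1/0.254 − 1/0.287)/(4πk) = 0.4527/(4π·118) = 3.053×10^-4 K/W
  R_phenolic foam = (1/0.287 − 1/0.411)/(4πk) = 1.051/(4π·0.0257) = 3.255 K/W
  R_polyurethane foam = (1/0.411 − 1/0.596)/(4πk) = 0.7552/(4π·0.0271) = 2.218 K/W
ΣR = 3.053×10^-4 + 3.255 + 2.218 = 5.473 K/W
Q = ΔT/ΣR = (65.8 °C − 13.7 °C)/5.473 = 9.519 W
From the inner boundary to the phenolic foam/polyurethane foam interface, ΣR_partial = 3.255 K/W.
T_interface = T_in − Q·ΣR_partial = 65.8 °C − (9.519)(3.255) = 34.8 °C

T = 34.8 °C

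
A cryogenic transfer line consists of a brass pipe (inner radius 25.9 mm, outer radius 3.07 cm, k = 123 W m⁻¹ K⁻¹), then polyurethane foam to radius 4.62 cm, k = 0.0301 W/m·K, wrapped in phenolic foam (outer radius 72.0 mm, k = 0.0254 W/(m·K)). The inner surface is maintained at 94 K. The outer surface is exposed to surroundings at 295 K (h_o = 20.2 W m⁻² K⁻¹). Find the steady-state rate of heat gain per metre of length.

Q' = 39.8 W/m

Resistance network (inner→outer):
  R'_brass = ln(0.0307/0.0259)/(2πk) = 0.1700/(2π·123) = 2.200×10^-4 m·K/W
  R'_polyurethane foam = ln(0.0462/0.0307)/(2πk) = 0.4087/(2π·0.0301) = 2.161 m·K/W
  R'_phenolic foam = ln(0.0720/0.0462)/(2πk) = 0.4437/(2π·0.0254) = 2.780 m·K/W
  R'_conv,out = 1/(2πr h) = 1/(2π·0.0720·20.2) = 0.1094 m·K/W
ΣR = 2.200×10^-4 + 2.161 + 2.780 + 0.1094 = 5.051 m·K/W
Q' = ΔT/ΣR = (94 K − 295 K)/5.051 = -39.8 W/m
(Negative Q' ⇒ heat flows inward; heat gain = 39.8 W/m.)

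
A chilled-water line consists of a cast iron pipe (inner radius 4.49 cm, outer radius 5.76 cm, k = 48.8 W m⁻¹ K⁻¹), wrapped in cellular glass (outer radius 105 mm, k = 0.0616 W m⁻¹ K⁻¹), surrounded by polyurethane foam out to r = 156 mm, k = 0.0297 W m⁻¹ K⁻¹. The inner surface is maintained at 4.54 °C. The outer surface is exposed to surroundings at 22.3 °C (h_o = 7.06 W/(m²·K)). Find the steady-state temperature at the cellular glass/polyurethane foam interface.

Treat each layer as a resistance in series:
  R'_cast iron = ln(0.0576/0.0449)/(2πk) = 0.2491/(2π·48.8) = 8.124×10^-4 m·K/W
  R'_cellular glass = ln(0.105/0.0576)/(2πk) = 0.6004/(2π·0.0616) = 1.551 m·K/W
  R'_polyurethane foam = ln(0.156/0.105)/(2πk) = 0.3959/(2π·0.0297) = 2.122 m·K/W
  R'_conv,out = 1/(2πr h) = 1/(2π·0.156·7.06) = 0.1445 m·K/W
ΣR = 8.124×10^-4 + 1.551 + 2.122 + 0.1445 = 3.818 m·K/W
Q' = ΔT/ΣR = (4.54 °C − 22.3 °C)/3.818 = -4.652 W/m
From the inner boundary to the cellular glass/polyurethane foam interface, ΣR_partial = 1.552 m·K/W.
T_interface = T_in − Q'·ΣR_partial = 4.54 °C − (-4.652)(1.552) = 11.8 °C

T = 11.8 °C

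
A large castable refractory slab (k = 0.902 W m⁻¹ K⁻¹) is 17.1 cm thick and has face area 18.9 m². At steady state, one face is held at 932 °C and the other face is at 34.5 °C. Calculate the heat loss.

Q = kA·ΔT/L = 0.902 × 18.9 × |932 °C − 34.5 °C| / 0.171 = 89500 W

Q = 89500 W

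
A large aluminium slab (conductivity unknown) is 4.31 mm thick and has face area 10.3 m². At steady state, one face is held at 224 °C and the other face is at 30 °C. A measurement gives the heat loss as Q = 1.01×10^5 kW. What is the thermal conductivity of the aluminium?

ΣR = ΔT/Q = |224 − 30|/1.01×10^8 = 1.921×10^-6 K/W
L/(kA) = 1.921×10^-6 ⇒ k = 0.00431/(1.921×10^-6·10.3) = 218 W/m·K

k = 218 W/m·K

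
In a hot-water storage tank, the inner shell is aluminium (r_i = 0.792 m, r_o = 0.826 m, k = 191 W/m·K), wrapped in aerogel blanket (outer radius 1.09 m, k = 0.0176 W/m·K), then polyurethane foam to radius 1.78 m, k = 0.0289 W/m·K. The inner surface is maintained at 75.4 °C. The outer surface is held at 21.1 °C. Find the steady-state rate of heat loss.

Series thermal resistances, inner to outer:
  R_aluminium = (1/0.792 − 1/0.826)/(4πk) = 0.05197/(4π·191) = 2.165×10^-5 K/W
  R_aerogel blanket = (1/0.826 − 1/1.09)/(4πk) = 0.2932/(4π·0.0176) = 1.326 K/W
  R_polyurethane foam = (1/1.09 − 1/1.78)/(4πk) = 0.3556/(4π·0.0289) = 0.9793 K/W
ΣR = 2.165×10^-5 + 1.326 + 0.9793 = 2.305 K/W
Q = ΔT/ΣR = (75.4 °C − 21.1 °C)/2.305 = 23.6 W

Q = 23.6 W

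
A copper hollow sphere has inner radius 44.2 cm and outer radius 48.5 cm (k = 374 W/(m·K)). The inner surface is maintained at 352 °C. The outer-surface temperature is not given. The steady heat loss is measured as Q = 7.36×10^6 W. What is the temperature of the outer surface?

T_out = 37.9 °C

Series resistances:
  R_copper = (1/0.442 − 1/0.485)/(4πk) = 0.2006/(4π·374) = 4.268×10^-5 K/W
ΣR = 4.268×10^-5 K/W
ΔT = Q·ΣR = 7.36×10^6 × 4.268×10^-5 = 314.1 K
Heat flows outward, so T_out = T_in − ΔT = 352 − 314.1 = 37.9 °C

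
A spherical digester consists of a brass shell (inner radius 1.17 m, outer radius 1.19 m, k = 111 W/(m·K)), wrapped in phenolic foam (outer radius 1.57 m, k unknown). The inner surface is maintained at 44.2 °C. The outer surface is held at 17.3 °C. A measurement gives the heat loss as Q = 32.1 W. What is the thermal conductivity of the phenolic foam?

ΣR = ΔT/Q = |44.2 − 17.3|/32.1 = 0.8380 K/W
Known resistances:
  R_brass = (1/1.17 − 1/1.19)/(4πk) = 0.01436/(4π·111) = 1.030×10^-5 K/W
R_phenolic foam = ΣR − ΣR_known = 0.8380 − 1.030×10^-5 = 0.8380 K/W
(1/r₁−1/r₂)/(4πk) = 0.8380 ⇒ k = 0.2034/(4π·0.8380) = 0.0193 W/m·K

k = 0.0193 W/m·K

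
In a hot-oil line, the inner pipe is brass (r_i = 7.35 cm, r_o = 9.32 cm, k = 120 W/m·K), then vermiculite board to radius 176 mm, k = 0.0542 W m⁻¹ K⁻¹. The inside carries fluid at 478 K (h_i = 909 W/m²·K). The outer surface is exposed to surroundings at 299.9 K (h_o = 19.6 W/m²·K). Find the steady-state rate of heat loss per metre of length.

Series thermal resistances, inner to outer:
  R'_conv,in = 1/(2πr h) = 1/(2π·0.0735·909) = 0.002382 m·K/W
  R'_brass = ln(0.0932/0.0735)/(2πk) = 0.2375/(2π·120) = 3.149×10^-4 m·K/W
  R'_vermiculite board = ln(0.176/0.0932)/(2πk) = 0.6357/(2π·0.0542) = 1.867 m·K/W
  R'_conv,out = 1/(2πr h) = 1/(2π·0.176·19.6) = 0.04614 m·K/W
ΣR = 0.002382 + 3.149×10^-4 + 1.867 + 0.04614 = 1.916 m·K/W
Q' = ΔT/ΣR = (478 K − 299.9 K)/1.916 = 93.0 W/m

Q' = 93.0 W/m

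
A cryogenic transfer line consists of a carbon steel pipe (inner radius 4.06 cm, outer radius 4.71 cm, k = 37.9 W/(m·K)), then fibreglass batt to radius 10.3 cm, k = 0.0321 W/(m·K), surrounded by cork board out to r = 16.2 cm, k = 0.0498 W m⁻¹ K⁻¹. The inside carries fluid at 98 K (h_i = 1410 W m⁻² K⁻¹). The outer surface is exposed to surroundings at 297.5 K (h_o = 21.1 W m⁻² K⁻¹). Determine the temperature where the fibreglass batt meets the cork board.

T = 242.1 K

Series thermal resistances, inner to outer:
  R'_conv,in = 1/(2πr h) = 1/(2π·0.0406·1410) = 0.002780 m·K/W
  R'_carbon steel = ln(0.0471/0.0406)/(2πk) = 0.1485/(2π·37.9) = 6.236×10^-4 m·K/W
  R'_fibreglass batt = ln(0.103/0.0471)/(2πk) = 0.7825/(2π·0.0321) = 3.879 m·K/W
  R'_cork board = ln(0.162/0.103)/(2πk) = 0.4529/(2π·0.0498) = 1.447 m·K/W
  R'_conv,out = 1/(2πr h) = 1/(2π·0.162·21.1) = 0.04656 m·K/W
ΣR = 0.002780 + 6.236×10^-4 + 3.879 + 1.447 + 0.04656 = 5.376 m·K/W
Q' = ΔT/ΣR = (98 K − 297.5 K)/5.376 = -37.11 W/m
From the inner boundary to the fibreglass batt/cork board interface, ΣR_partial = 3.882 m·K/W.
T_interface = T_in − Q'·ΣR_partial = 98 K − (-37.11)(3.882) = 242.1 K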